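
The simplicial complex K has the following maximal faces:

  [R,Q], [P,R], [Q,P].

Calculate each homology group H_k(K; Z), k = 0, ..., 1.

H_0 = Z,  H_1 = Z.

Take the total order P < Q < R on the vertex set. Then K (dimension 1) consists of the simplices:

  0-simplices (3): P, Q, R
  1-simplices (3): PQ, PR, QR

Hence C_0 ≅ Z^3, C_1 ≅ Z^3.

∂_1: C_1 → C_0 is given by ∂[p,q] = [q] − [p]. For instance
  ∂PR = R − P.
This gives a 3×3 integer matrix of rank 2; reducing to Smith normal form yields diagonal entries (1,1).

Now H_k = ker ∂_k / im ∂_{k+1}, so:

  H_0: rank C_0 − rank ∂_1 = 3 − 2 = 1, and the invariant factors of ∂_1 are all 1, so H_0 ≅ Z.
  H_1: rank ker ∂_1 − rank ∂_2 = (3 − 2) − 0 = 1, and there is no ∂_2, so H_1 ≅ Z.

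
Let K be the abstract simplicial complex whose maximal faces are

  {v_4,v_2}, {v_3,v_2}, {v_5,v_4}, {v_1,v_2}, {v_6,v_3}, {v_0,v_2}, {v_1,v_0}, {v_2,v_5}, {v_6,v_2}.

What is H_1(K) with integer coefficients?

Order the vertices as v_0 < v_1 < v_2 < v_3 < v_4 < v_5 < v_6. Listing each simplex with vertices in this order, K has dimension 1 with simplices:

  0-simplices (7): [v_0], [v_1], [v_2], [v_3], [v_4], [v_5], [v_6]
  1-simplices (9): [v_0,v_1], [v_0,v_2], [v_1,v_2], [v_2,v_3], [v_2,v_4], [v_2,v_5], [v_2,v_6], [v_3,v_6], [v_4,v_5]

Hence C_0 ≅ Z^7, C_1 ≅ Z^9.

Boundary ∂_1: C_1 → C_0 maps an edge to its endpoints' difference, ∂[p,q] = q − p.
This gives a 7×9 integer matrix of rank 6; reducing to Smith normal form yields diagonal entries (1,1,1,1,1,1).

Now H_k = ker ∂_k / im ∂_{k+1}, so:

  H_1: rank ker ∂_1 − rank ∂_2 = (9 − 6) − 0 = 3, and there is no ∂_2, so H_1 ≅ Z^3.

H_1 ≅ Z^3.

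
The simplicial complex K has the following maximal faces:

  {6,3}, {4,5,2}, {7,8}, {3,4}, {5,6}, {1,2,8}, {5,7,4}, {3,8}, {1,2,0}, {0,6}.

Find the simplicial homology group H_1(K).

H_1 = Z^4.

Order the vertices as 0 < 1 < 2 < 3 < 4 < 5 < 6 < 7 < 8. Listing each simplex with vertices in this order, K has dimension 2 with simplices:

  0-simplices (9): [0], [1], [2], [3], [4], [5], [6], [7], [8]
  1-simplices (16): [0,1], [0,2], [0,6], [1,2], [1,8], [2,4], [2,5], [2,8], [3,4], [3,6], [3,8], [4,5], [4,7], [5,6], [5,7], [7,8]
  2-simplices (4): [0,1,2], [1,2,8], [2,4,5], [4,5,7]

giving chain groups C_0 ≅ Z^9, C_1 ≅ Z^16, C_2 ≅ Z^4.

∂_1: C_1 → C_0 is given by ∂[p,q] = [q] − [p]. For instance
  ∂[4,5] = [5] − [4].
This gives a 9×16 integer matrix of rank 8; reducing to Smith normal form yields diagonal entries (1,1,1,1,1,1,1,1).

∂_2: C_2 → C_1 sends each 2-simplex [p,q,r] to [q,r] − [p,r] + [p,q]. For instance
  ∂[4,5,7] = [5,7] − [4,7] + [4,5],
  ∂[0,1,2] = [1,2] − [0,2] + [0,1].
The 16×4 boundary matrix has rank 4 and Smith normal form diag(1,1,1,1).

Now H_k = ker ∂_k / im ∂_{k+1}, so:

  H_1: rank ker ∂_1 − rank ∂_2 = (16 − 8) − 4 = 4, and the invariant factors of ∂_2 are all 1, so H_1 = Z^4.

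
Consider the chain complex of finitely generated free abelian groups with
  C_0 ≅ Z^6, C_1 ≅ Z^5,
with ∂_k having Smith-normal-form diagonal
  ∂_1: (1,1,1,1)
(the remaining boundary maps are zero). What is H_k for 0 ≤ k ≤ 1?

H_0 ≅ Z^2,  H_1 ≅ Z.

H_0: b_0 = 6 − 0 − 4 = 2; torsion from ∂_1 factors > 1: none. So H_0 ≅ Z^2.
H_1: b_1 = 5 − 4 − 0 = 1; torsion from ∂_2 factors > 1: none. So H_1 ≅ Z.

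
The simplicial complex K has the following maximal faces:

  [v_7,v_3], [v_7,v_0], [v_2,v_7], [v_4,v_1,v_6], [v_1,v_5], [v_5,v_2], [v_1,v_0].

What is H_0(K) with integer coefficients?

H_0 = Z.

We work with the vertex ordering v_0 < v_1 < v_2 < v_3 < v_4 < v_5 < v_6 < v_7. The simplices of K, each written with vertices in increasing order, are:

  0-simplices (8): [v_0], [v_1], [v_2], [v_3], [v_4], [v_5], [v_6], [v_7]
  1-simplices (9): [v_0,v_1], [v_0,v_7], [v_1,v_4], [v_1,v_5], [v_1,v_6], [v_2,v_5], [v_2,v_7], [v_3,v_7], [v_4,v_6]
  2-simplices (1): [v_1,v_4,v_6]

so the chain groups are C_0 ≅ Z^8, C_1 ≅ Z^9, C_2 ≅ Z^1.

The boundary map ∂_1: C_1 → C_0 sends each edge [p,q] (with p < q) to q − p. For instance
  ∂[v_3,v_7] = [v_7] − [v_3].
This gives a 8×9 integer matrix of rank 7; reducing to Smith normal form yields diagonal entries (1,1,1,1,1,1,1).

Boundary ∂_2: C_2 → C_1 sends each 2-simplex [p,q,r] to [q,r] − [p,r] + [p,q]. For instance
  ∂[v_1,v_4,v_6] = [v_4,v_6] − [v_1,v_6] + [v_1,v_4].
The resulting 9×1 matrix has rank 1, and its Smith normal form has invariant factors (1).

Computing H_k = (kernel of ∂_k) / (image of ∂_{k+1}):

  H_0: rank C_0 − rank ∂_1 = 8 − 7 = 1, and the invariant factors of ∂_1 are all 1, so H_0 ≅ Z.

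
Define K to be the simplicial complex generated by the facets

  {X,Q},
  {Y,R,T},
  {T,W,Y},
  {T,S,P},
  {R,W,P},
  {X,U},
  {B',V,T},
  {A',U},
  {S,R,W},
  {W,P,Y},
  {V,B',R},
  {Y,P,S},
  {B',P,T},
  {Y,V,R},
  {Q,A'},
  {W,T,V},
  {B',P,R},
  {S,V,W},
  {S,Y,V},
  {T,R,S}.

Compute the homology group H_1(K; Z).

Fix the vertex order P < Q < R < S < T < U < V < W < X < Y < A' < B' and write every simplex with vertices in increasing order. Then dim K = 2 and the simplices of K are:

  0-simplices (12): [P], [Q], [R], [S], [T], [U], [V], [W], [X], [Y], [A'], [B']
  1-simplices (28): (28 of them)
  2-simplices (16): [P,R,W], [P,R,B'], [P,S,T], [P,S,Y], [P,T,B'], [P,W,Y], [R,S,T], [R,S,W], [R,T,Y], [R,V,Y], [R,V,B'], [S,V,W], [S,V,Y], [T,V,W], [T,V,B'], [T,W,Y]

so the chain groups are C_0 ≅ Z^12, C_1 ≅ Z^28, C_2 ≅ Z^16.

∂_1: C_1 → C_0 maps an edge to its endpoints' difference, ∂[p,q] = q − p.
As a 12×28 matrix over Z this has rank 10, with invariant factors (1,1,1,1,1,1,1,1,1,1).

The boundary map ∂_2: C_2 → C_1 maps a triangle to the signed sum of its edges. For instance
  ∂[T,V,B'] = [V,B'] − [T,B'] + [T,V],
  ∂[R,T,Y] = [T,Y] − [R,Y] + [R,T].
The resulting 28×16 matrix has rank 15, and its Smith normal form has invariant factors (1,1,1,1,1,1,1,1,1,1,1,1,1,1,1).

Reading off H_k = ker ∂_k / im ∂_{k+1}:

  H_1: rank ker ∂_1 − rank ∂_2 = (28 − 10) − 15 = 3, and the invariant factors of ∂_2 are all 1, so H_1 = Z^3.

(K is a triangulation of the disjoint union of the torus T^2 and the circle S^1.)

H_1 = Z^3.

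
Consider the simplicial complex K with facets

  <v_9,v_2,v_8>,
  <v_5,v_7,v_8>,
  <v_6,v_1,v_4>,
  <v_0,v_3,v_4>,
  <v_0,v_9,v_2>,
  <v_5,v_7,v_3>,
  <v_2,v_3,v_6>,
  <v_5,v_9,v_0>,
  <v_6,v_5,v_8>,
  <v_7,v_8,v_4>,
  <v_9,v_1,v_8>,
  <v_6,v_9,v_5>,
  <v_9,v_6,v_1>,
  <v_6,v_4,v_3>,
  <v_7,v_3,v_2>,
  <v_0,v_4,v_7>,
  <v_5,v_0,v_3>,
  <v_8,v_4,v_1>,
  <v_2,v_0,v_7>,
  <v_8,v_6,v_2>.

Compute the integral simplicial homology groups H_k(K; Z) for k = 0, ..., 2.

We work with the vertex ordering v_0 < v_1 < v_2 < v_3 < v_4 < v_5 < v_6 < v_7 < v_8 < v_9. The simplices of K, each written with vertices in increasing order, are:

  0-simplices (10): [v_0], [v_1], [v_2], [v_3], [v_4], [v_5], [v_6], [v_7], [v_8], [v_9]
  1-simplices (30): (30 of them)
  2-simplices (20): (20 of them)

so the chain groups are C_0 ≅ Z^10, C_1 ≅ Z^30, C_2 ≅ Z^20.

Boundary ∂_1: C_1 → C_0 is given by ∂[p,q] = [q] − [p].
The resulting 10×30 matrix has rank 9, and its Smith normal form has invariant factors (1,1,1,1,1,1,1,1,1).

Boundary ∂_2: C_2 → C_1 sends each 2-simplex [p,q,r] to [q,r] − [p,r] + [p,q]. For instance
  ∂[v_0,v_5,v_9] = [v_5,v_9] − [v_0,v_9] + [v_0,v_5],
  ∂[v_0,v_3,v_5] = [v_3,v_5] − [v_0,v_5] + [v_0,v_3].
The resulting 30×20 matrix has rank 20, and its Smith normal form has invariant factors (1,1,1,1,1,1,1,1,1,1,1,1,1,1,1,1,1,1,1,2).

Now H_k = ker ∂_k / im ∂_{k+1}, so:

  H_0: rank C_0 − rank ∂_1 = 10 − 9 = 1, and the invariant factors of ∂_1 are all 1, so H_0 ≅ Z.
  H_1: rank ker ∂_1 − rank ∂_2 = (30 − 9) − 20 = 1, and ∂_2 has invariant factor 2 > 1, so H_1 ≅ Z ⊕ Z/2Z.
  H_2: rank ker ∂_2 − rank ∂_3 = (20 − 20) − 0 = 0, and there is no ∂_3, so H_2 ≅ 0.

As a check, the Euler characteristic is 10 − 30 + 20 = 0, which agrees with 1 − 1 + 0 = 0.

H_0 = Z,  H_1 = Z ⊕ Z/2Z,  H_2 = 0.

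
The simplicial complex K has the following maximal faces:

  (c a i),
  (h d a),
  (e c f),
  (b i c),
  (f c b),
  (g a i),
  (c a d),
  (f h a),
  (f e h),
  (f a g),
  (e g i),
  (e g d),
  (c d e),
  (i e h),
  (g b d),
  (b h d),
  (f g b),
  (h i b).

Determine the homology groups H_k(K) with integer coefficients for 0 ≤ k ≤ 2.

H_0 ≅ Z,  H_1 ≅ Z^2,  H_2 ≅ Z.

Fix the vertex order a < b < c < d < e < f < g < h < i and write every simplex with vertices in increasing order. Then dim K = 2 and the simplices of K are:

  0-simplices (9): a, b, c, d, e, f, g, h, i
  1-simplices (27): ac, ad, af, ag, ah, ai, bc, bd, bf, bg, bh, bi, cd, ce, cf, ci, de, dg, dh, ef, eg, eh, ei, fg, fh, gi, hi
  2-simplices (18): acd, aci, adh, afg, afh, agi, bcf, bci, bdg, bdh, bfg, bhi, cde, cef, deg, efh, egi, ehi

Hence C_0 ≅ Z^9, C_1 ≅ Z^27, C_2 ≅ Z^18.

∂_1: C_1 → C_0 maps an edge to its endpoints' difference, ∂[p,q] = q − p.
This gives a 9×27 integer matrix of rank 8; reducing to Smith normal form yields diagonal entries (1,1,1,1,1,1,1,1).

Boundary ∂_2: C_2 → C_1 acts by ∂[p,q,r] = [q,r] − [p,r] + [p,q]. For instance
  ∂deg = eg − dg + de,
  ∂bdg = dg − bg + bd.
As a 27×18 matrix over Z this has rank 17, with invariant factors (1,1,1,1,1,1,1,1,1,1,1,1,1,1,1,1,1).

Computing H_k = (kernel of ∂_k) / (image of ∂_{k+1}):

  H_0: rank C_0 − rank ∂_1 = 9 − 8 = 1, and the invariant factors of ∂_1 are all 1, so H_0 ≅ Z.
  H_1: rank ker ∂_1 − rank ∂_2 = (27 − 8) − 17 = 2, and the invariant factors of ∂_2 are all 1, so H_1 ≅ Z^2.
  H_2: rank ker ∂_2 − rank ∂_3 = (18 − 17) − 0 = 1, and there is no ∂_3, so H_2 ≅ Z.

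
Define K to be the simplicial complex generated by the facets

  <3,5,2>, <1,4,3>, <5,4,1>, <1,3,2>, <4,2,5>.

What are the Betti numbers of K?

b_0 = 1, b_1 = 1, b_2 = 0.

Order the vertices as 1 < 2 < 3 < 4 < 5. Listing each simplex with vertices in this order, K has dimension 2 with simplices:

  0-simplices (5): [1], [2], [3], [4], [5]
  1-simplices (10): [1,2], [1,3], [1,4], [1,5], [2,3], [2,4], [2,5], [3,4], [3,5], [4,5]
  2-simplices (5): [1,2,3], [1,3,4], [1,4,5], [2,3,5], [2,4,5]

giving chain groups C_0 ≅ Z^5, C_1 ≅ Z^10, C_2 ≅ Z^5.

∂_1: C_1 → C_0 is given by ∂[p,q] = [q] − [p].
As a 5×10 matrix over Z this has rank 4, with invariant factors (1,1,1,1).

∂_2: C_2 → C_1 maps a triangle to the signed sum of its edges. For instance
  ∂[2,3,5] = [3,5] − [2,5] + [2,3],
  ∂[1,4,5] = [4,5] − [1,5] + [1,4].
This gives a 10×5 integer matrix of rank 5; reducing to Smith normal form yields diagonal entries (1,1,1,1,1).

Reading off H_k = ker ∂_k / im ∂_{k+1}:

  H_0: rank C_0 − rank ∂_1 = 5 − 4 = 1, and the invariant factors of ∂_1 are all 1, so H_0 = Z.
  H_1: rank ker ∂_1 − rank ∂_2 = (10 − 4) − 5 = 1, and the invariant factors of ∂_2 are all 1, so H_1 = Z.
  H_2: rank ker ∂_2 − rank ∂_3 = (5 − 5) − 0 = 0, and there is no ∂_3, so H_2 = 0.

Hence the Betti numbers are b_0 = 1, b_1 = 1, b_2 = 0.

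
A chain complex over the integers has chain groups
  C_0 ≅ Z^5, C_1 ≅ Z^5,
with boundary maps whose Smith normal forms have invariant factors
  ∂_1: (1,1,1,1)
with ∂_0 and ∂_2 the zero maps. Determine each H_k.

H_0: b_0 = 5 − 0 − 4 = 1; torsion from ∂_1 factors > 1: none. So H_0 = Z.
H_1: b_1 = 5 − 4 − 0 = 1; torsion from ∂_2 factors > 1: none. So H_1 = Z.

H_0 = Z,  H_1 = Z.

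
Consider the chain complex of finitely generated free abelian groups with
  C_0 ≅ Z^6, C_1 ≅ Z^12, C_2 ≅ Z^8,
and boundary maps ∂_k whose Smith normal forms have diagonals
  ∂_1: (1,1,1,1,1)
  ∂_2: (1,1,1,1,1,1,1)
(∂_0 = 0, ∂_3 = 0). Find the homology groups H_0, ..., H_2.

H_0 = Z,  H_1 = 0,  H_2 = Z.

H_0: b_0 = 6 − 0 − 5 = 1; torsion from ∂_1 factors > 1: none. So H_0 = Z.
H_1: b_1 = 12 − 5 − 7 = 0; torsion from ∂_2 factors > 1: none. So H_1 = 0.
H_2: b_2 = 8 − 7 − 0 = 1; torsion from ∂_3 factors > 1: none. So H_2 = Z.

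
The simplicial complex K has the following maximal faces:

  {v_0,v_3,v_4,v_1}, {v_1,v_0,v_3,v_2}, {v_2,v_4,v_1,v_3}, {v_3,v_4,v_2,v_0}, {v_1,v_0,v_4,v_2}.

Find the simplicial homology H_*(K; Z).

H_0 ≅ Z,  H_1 = 0,  H_2 = 0,  H_3 ≅ Z.

Take the total order v_0 < v_1 < v_2 < v_3 < v_4 on the vertex set. Then K (dimension 3) consists of the simplices:

  0-simplices (5): [v_0], [v_1], [v_2], [v_3], [v_4]
  1-simplices (10): [v_0,v_1], [v_0,v_2], [v_0,v_3], [v_0,v_4], [v_1,v_2], [v_1,v_3], [v_1,v_4], [v_2,v_3], [v_2,v_4], [v_3,v_4]
  2-simplices (10): [v_0,v_1,v_2], [v_0,v_1,v_3], [v_0,v_1,v_4], [v_0,v_2,v_3], [v_0,v_2,v_4], [v_0,v_3,v_4], [v_1,v_2,v_3], [v_1,v_2,v_4], [v_1,v_3,v_4], [v_2,v_3,v_4]
  3-simplices (5): [v_0,v_1,v_2,v_3], [v_0,v_1,v_2,v_4], [v_0,v_1,v_3,v_4], [v_0,v_2,v_3,v_4], [v_1,v_2,v_3,v_4]

Hence C_0 ≅ Z^5, C_1 ≅ Z^10, C_2 ≅ Z^10, C_3 ≅ Z^5.

∂_1: C_1 → C_0 is given by ∂[p,q] = [q] − [p].
The resulting 5×10 matrix has rank 4, and its Smith normal form has invariant factors (1,1,1,1).

∂_2: C_2 → C_1 acts by ∂[p,q,r] = [q,r] − [p,r] + [p,q]. For instance
  ∂[v_1,v_2,v_3] = [v_2,v_3] − [v_1,v_3] + [v_1,v_2],
  ∂[v_1,v_3,v_4] = [v_3,v_4] − [v_1,v_4] + [v_1,v_3].
As a 10×10 matrix over Z this has rank 6, with invariant factors (1,1,1,1,1,1).

∂_3: C_3 → C_2 sends each 3-simplex σ to the alternating sum Σ_i (−1)^i (σ with its i-th vertex removed). For instance
  ∂[v_1,v_2,v_3,v_4] = [v_2,v_3,v_4] − [v_1,v_3,v_4] + [v_1,v_2,v_4] − [v_1,v_2,v_3],
  ∂[v_0,v_1,v_2,v_3] = [v_1,v_2,v_3] − [v_0,v_2,v_3] + [v_0,v_1,v_3] − [v_0,v_1,v_2].
As a 10×5 matrix over Z this has rank 4, with invariant factors (1,1,1,1).

Now H_k = ker ∂_k / im ∂_{k+1}, so:

  H_0: rank C_0 − rank ∂_1 = 5 − 4 = 1, and the invariant factors of ∂_1 are all 1, so H_0 = Z.
  H_1: rank ker ∂_1 − rank ∂_2 = (10 − 4) − 6 = 0, and the invariant factors of ∂_2 are all 1, so H_1 = 0.
  H_2: rank ker ∂_2 − rank ∂_3 = (10 − 6) − 4 = 0, and the invariant factors of ∂_3 are all 1, so H_2 = 0.
  H_3: rank ker ∂_3 − rank ∂_4 = (5 − 4) − 0 = 1, and there is no ∂_4, so H_3 = Z.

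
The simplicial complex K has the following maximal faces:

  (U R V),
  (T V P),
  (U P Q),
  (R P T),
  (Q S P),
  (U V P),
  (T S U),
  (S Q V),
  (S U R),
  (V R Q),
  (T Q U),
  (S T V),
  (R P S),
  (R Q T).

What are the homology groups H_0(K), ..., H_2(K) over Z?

Fix the vertex order P < Q < R < S < T < U < V and write every simplex with vertices in increasing order. Then dim K = 2 and the simplices of K are:

  0-simplices (7): P, Q, R, S, T, U, V
  1-simplices (21): PQ, PR, PS, PT, PU, PV, QR, QS, QT, QU, QV, RS, RT, RU, RV, ST, SU, SV, TU, TV, UV
  2-simplices (14): PQS, PQU, PRS, PRT, PTV, PUV, QRT, QRV, QSV, QTU, RSU, RUV, STU, STV

so the chain groups are C_0 ≅ Z^7, C_1 ≅ Z^21, C_2 ≅ Z^14.

Boundary ∂_1: C_1 → C_0 is given by ∂[p,q] = [q] − [p]. For instance
  ∂SU = U − S.
This gives a 7×21 integer matrix of rank 6; reducing to Smith normal form yields diagonal entries (1,1,1,1,1,1).

Boundary ∂_2: C_2 → C_1 maps a triangle to the signed sum of its edges. For instance
  ∂QTU = TU − QU + QT,
  ∂PTV = TV − PV + PT.
This gives a 21×14 integer matrix of rank 13; reducing to Smith normal form yields diagonal entries (1,1,1,1,1,1,1,1,1,1,1,1,1).

Reading off H_k = ker ∂_k / im ∂_{k+1}:

  H_0: rank C_0 − rank ∂_1 = 7 − 6 = 1, and the invariant factors of ∂_1 are all 1, so H_0 ≅ Z.
  H_1: rank ker ∂_1 − rank ∂_2 = (21 − 6) − 13 = 2, and the invariant factors of ∂_2 are all 1, so H_1 ≅ Z^2.
  H_2: rank ker ∂_2 − rank ∂_3 = (14 − 13) − 0 = 1, and there is no ∂_3, so H_2 ≅ Z.

H_0 ≅ Z,  H_1 ≅ Z^2,  H_2 ≅ Z.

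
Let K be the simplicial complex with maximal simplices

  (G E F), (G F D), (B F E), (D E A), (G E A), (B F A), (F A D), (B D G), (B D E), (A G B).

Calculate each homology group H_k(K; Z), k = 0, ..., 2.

We work with the vertex ordering A < B < D < E < F < G. The simplices of K, each written with vertices in increasing order, are:

  0-simplices (6): A, B, D, E, F, G
  1-simplices (15): AB, AD, AE, AF, AG, BD, BE, BF, BG, DE, DF, DG, EF, EG, FG
  2-simplices (10): ABF, ABG, ADE, ADF, AEG, BDE, BDG, BEF, DFG, EFG

so the chain groups are C_0 ≅ Z^6, C_1 ≅ Z^15, C_2 ≅ Z^10.

The boundary map ∂_1: C_1 → C_0 maps an edge to its endpoints' difference, ∂[p,q] = q − p. For instance
  ∂DF = F − D.
The resulting 6×15 matrix has rank 5, and its Smith normal form has invariant factors (1,1,1,1,1).

∂_2: C_2 → C_1 maps a triangle to the signed sum of its edges. For instance
  ∂ADF = DF − AF + AD,
  ∂EFG = FG − EG + EF.
The resulting 15×10 matrix has rank 10, and its Smith normal form has invariant factors (1,1,1,1,1,1,1,1,1,2).

Computing H_k = (kernel of ∂_k) / (image of ∂_{k+1}):

  H_0: rank C_0 − rank ∂_1 = 6 − 5 = 1, and the invariant factors of ∂_1 are all 1, so H_0 ≅ Z.
  H_1: rank ker ∂_1 − rank ∂_2 = (15 − 5) − 10 = 0, and ∂_2 has invariant factor 2 > 1, so H_1 ≅ Z/2.
  H_2: rank ker ∂_2 − rank ∂_3 = (10 − 10) − 0 = 0, and there is no ∂_3, so H_2 ≅ 0.

As a check, the Euler characteristic is 6 − 15 + 10 = 1, which agrees with 1 − 0 + 0 = 1.
(K is a triangulation of the real projective plane RP^2.)

H_0 ≅ Z,  H_1 ≅ Z/2,  H_2 = 0.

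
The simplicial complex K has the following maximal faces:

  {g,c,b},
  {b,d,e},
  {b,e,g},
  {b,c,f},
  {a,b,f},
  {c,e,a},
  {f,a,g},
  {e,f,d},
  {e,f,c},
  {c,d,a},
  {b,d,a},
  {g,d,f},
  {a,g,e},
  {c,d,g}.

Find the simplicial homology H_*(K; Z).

H_0 = Z,  H_1 = Z^2,  H_2 = Z.

We work with the vertex ordering a < b < c < d < e < f < g. The simplices of K, each written with vertices in increasing order, are:

  0-simplices (7): a, b, c, d, e, f, g
  1-simplices (21): ab, ac, ad, ae, af, ag, bc, bd, be, bf, bg, cd, ce, cf, cg, de, df, dg, ef, eg, fg
  2-simplices (14): abd, abf, acd, ace, aeg, afg, bcf, bcg, bde, beg, cdg, cef, def, dfg

so the chain groups are C_0 ≅ Z^7, C_1 ≅ Z^21, C_2 ≅ Z^14.

Boundary ∂_1: C_1 → C_0 is given by ∂[p,q] = [q] − [p].
This gives a 7×21 integer matrix of rank 6; reducing to Smith normal form yields diagonal entries (1,1,1,1,1,1).

Boundary ∂_2: C_2 → C_1 sends each 2-simplex [p,q,r] to [q,r] − [p,r] + [p,q]. For instance
  ∂bcg = cg − bg + bc,
  ∂acd = cd − ad + ac.
This gives a 21×14 integer matrix of rank 13; reducing to Smith normal form yields diagonal entries (1,1,1,1,1,1,1,1,1,1,1,1,1).

Computing H_k = (kernel of ∂_k) / (image of ∂_{k+1}):

  H_0: rank C_0 − rank ∂_1 = 7 − 6 = 1, and the invariant factors of ∂_1 are all 1, so H_0 = Z.
  H_1: rank ker ∂_1 − rank ∂_2 = (21 − 6) − 13 = 2, and the invariant factors of ∂_2 are all 1, so H_1 = Z^2.
  H_2: rank ker ∂_2 − rank ∂_3 = (14 − 13) − 0 = 1, and there is no ∂_3, so H_2 = Z.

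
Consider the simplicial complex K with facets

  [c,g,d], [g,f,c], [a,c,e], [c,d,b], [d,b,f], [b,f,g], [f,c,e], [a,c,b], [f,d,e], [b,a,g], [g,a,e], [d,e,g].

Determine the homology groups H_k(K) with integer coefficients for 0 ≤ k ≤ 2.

H_0 ≅ Z,  H_1 ≅ Z_2,  H_2 = 0.

We work with the vertex ordering a < b < c < d < e < f < g. The simplices of K, each written with vertices in increasing order, are:

  0-simplices (7): a, b, c, d, e, f, g
  1-simplices (18): ab, ac, ae, ag, bc, bd, bf, bg, cd, ce, cf, cg, de, df, dg, ef, eg, fg
  2-simplices (12): abc, abg, ace, aeg, bcd, bdf, bfg, cdg, cef, cfg, def, deg

so the chain groups are C_0 ≅ Z^7, C_1 ≅ Z^18, C_2 ≅ Z^12.

The boundary map ∂_1: C_1 → C_0 is given by ∂[p,q] = [q] − [p].
As a 7×18 matrix over Z this has rank 6, with invariant factors (1,1,1,1,1,1).

Boundary ∂_2: C_2 → C_1 acts by ∂[p,q,r] = [q,r] − [p,r] + [p,q]. For instance
  ∂bfg = fg − bg + bf,
  ∂aeg = eg − ag + ae.
This gives a 18×12 integer matrix of rank 12; reducing to Smith normal form yields diagonal entries (1,1,1,1,1,1,1,1,1,1,1,2).

Reading off H_k = ker ∂_k / im ∂_{k+1}:

  H_0: rank C_0 − rank ∂_1 = 7 − 6 = 1, and the invariant factors of ∂_1 are all 1, so H_0 ≅ Z.
  H_1: rank ker ∂_1 − rank ∂_2 = (18 − 6) − 12 = 0, and ∂_2 has invariant factor 2 > 1, so H_1 ≅ Z_2.
  H_2: rank ker ∂_2 − rank ∂_3 = (12 − 12) − 0 = 0, and there is no ∂_3, so H_2 ≅ 0.

(K is a triangulation of the real projective plane RP^2.)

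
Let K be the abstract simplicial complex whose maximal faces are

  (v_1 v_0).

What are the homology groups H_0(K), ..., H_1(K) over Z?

H_0 = Z,  H_1 = 0.

Order the vertices as v_0 < v_1. Listing each simplex with vertices in this order, K has dimension 1 with simplices:

  0-simplices (2): [v_0], [v_1]
  1-simplices (1): [v_0,v_1]

giving chain groups C_0 ≅ Z^2, C_1 ≅ Z^1.

Boundary ∂_1: C_1 → C_0 maps an edge to its endpoints' difference, ∂[p,q] = q − p.
This gives a 2×1 integer matrix of rank 1; reducing to Smith normal form yields diagonal entries (1).

Computing H_k = (kernel of ∂_k) / (image of ∂_{k+1}):

  H_0: rank C_0 − rank ∂_1 = 2 − 1 = 1, and the invariant factors of ∂_1 are all 1, so H_0 = Z.
  H_1: rank ker ∂_1 − rank ∂_2 = (1 − 1) − 0 = 0, and there is no ∂_2, so H_1 = 0.

As a check, the Euler characteristic is 2 − 1 = 1, which agrees with 1 − 0 = 1.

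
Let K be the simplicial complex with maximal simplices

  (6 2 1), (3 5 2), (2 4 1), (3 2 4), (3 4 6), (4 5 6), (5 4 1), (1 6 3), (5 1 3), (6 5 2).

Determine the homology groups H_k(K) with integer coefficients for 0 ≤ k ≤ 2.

H_0 = Z,  H_1 = Z/2Z,  H_2 = 0.

Order the vertices as 1 < 2 < 3 < 4 < 5 < 6. Listing each simplex with vertices in this order, K has dimension 2 with simplices:

  0-simplices (6): [1], [2], [3], [4], [5], [6]
  1-simplices (15): [1,2], [1,3], [1,4], [1,5], [1,6], [2,3], [2,4], [2,5], [2,6], [3,4], [3,5], [3,6], [4,5], [4,6], [5,6]
  2-simplices (10): [1,2,4], [1,2,6], [1,3,5], [1,3,6], [1,4,5], [2,3,4], [2,3,5], [2,5,6], [3,4,6], [4,5,6]

so the chain groups are C_0 ≅ Z^6, C_1 ≅ Z^15, C_2 ≅ Z^10.

∂_1: C_1 → C_0 sends each edge [p,q] (with p < q) to q − p.
The resulting 6×15 matrix has rank 5, and its Smith normal form has invariant factors (1,1,1,1,1).

The boundary map ∂_2: C_2 → C_1 acts by ∂[p,q,r] = [q,r] − [p,r] + [p,q]. For instance
  ∂[3,4,6] = [4,6] − [3,6] + [3,4],
  ∂[1,3,5] = [3,5] − [1,5] + [1,3].
The resulting 15×10 matrix has rank 10, and its Smith normal form has invariant factors (1,1,1,1,1,1,1,1,1,2).

From H_k ≅ ker(∂_k) / im(∂_{k+1}) we obtain:

  H_0: rank C_0 − rank ∂_1 = 6 − 5 = 1, and the invariant factors of ∂_1 are all 1, so H_0 = Z.
  H_1: rank ker ∂_1 − rank ∂_2 = (15 − 5) − 10 = 0, and ∂_2 has invariant factor 2 > 1, so H_1 = Z/2Z.
  H_2: rank ker ∂_2 − rank ∂_3 = (10 − 10) − 0 = 0, and there is no ∂_3, so H_2 = 0.

(K is a triangulation of the real projective plane RP^2.)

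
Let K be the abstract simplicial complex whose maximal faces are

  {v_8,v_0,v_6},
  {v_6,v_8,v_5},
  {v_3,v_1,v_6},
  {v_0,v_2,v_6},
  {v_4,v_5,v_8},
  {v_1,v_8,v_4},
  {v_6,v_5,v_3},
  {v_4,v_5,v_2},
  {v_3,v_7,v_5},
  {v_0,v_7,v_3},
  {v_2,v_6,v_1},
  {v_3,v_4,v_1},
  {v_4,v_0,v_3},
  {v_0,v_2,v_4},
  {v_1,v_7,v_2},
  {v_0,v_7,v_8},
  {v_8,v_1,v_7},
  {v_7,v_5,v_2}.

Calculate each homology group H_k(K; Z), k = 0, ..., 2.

We work with the vertex ordering v_0 < v_1 < v_2 < v_3 < v_4 < v_5 < v_6 < v_7 < v_8. The simplices of K, each written with vertices in increasing order, are:

  0-simplices (9): [v_0], [v_1], [v_2], [v_3], [v_4], [v_5], [v_6], [v_7], [v_8]
  1-simplices (27): (27 of them)
  2-simplices (18): (18 of them)

so the chain groups are C_0 ≅ Z^9, C_1 ≅ Z^27, C_2 ≅ Z^18.

∂_1: C_1 → C_0 maps an edge to its endpoints' difference, ∂[p,q] = q − p.
As a 9×27 matrix over Z this has rank 8, with invariant factors (1,1,1,1,1,1,1,1).

Boundary ∂_2: C_2 → C_1 sends each 2-simplex [p,q,r] to [q,r] − [p,r] + [p,q]. For instance
  ∂[v_1,v_2,v_6] = [v_2,v_6] − [v_1,v_6] + [v_1,v_2],
  ∂[v_1,v_7,v_8] = [v_7,v_8] − [v_1,v_8] + [v_1,v_7].
The 27×18 boundary matrix has rank 17 and Smith normal form diag(1,1,1,1,1,1,1,1,1,1,1,1,1,1,1,1,1).

Now H_k = ker ∂_k / im ∂_{k+1}, so:

  H_0: rank C_0 − rank ∂_1 = 9 − 8 = 1, and the invariant factors of ∂_1 are all 1, so H_0 ≅ Z.
  H_1: rank ker ∂_1 − rank ∂_2 = (27 − 8) − 17 = 2, and the invariant factors of ∂_2 are all 1, so H_1 ≅ Z^2.
  H_2: rank ker ∂_2 − rank ∂_3 = (18 − 17) − 0 = 1, and there is no ∂_3, so H_2 ≅ Z.

(K is a triangulation of the torus T^2.)

H_0 ≅ Z,  H_1 ≅ Z^2,  H_2 ≅ Z.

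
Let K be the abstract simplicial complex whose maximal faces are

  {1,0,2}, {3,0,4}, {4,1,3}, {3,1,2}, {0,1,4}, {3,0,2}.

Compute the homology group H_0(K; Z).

H_0 = Z.

Fix the vertex order 0 < 1 < 2 < 3 < 4 and write every simplex with vertices in increasing order. Then dim K = 2 and the simplices of K are:

  0-simplices (5): [0], [1], [2], [3], [4]
  1-simplices (9): [0,1], [0,2], [0,3], [0,4], [1,2], [1,3], [1,4], [2,3], [3,4]
  2-simplices (6): [0,1,2], [0,1,4], [0,2,3], [0,3,4], [1,2,3], [1,3,4]

so the chain groups are C_0 ≅ Z^5, C_1 ≅ Z^9, C_2 ≅ Z^6.

The boundary map ∂_1: C_1 → C_0 maps an edge to its endpoints' difference, ∂[p,q] = q − p.
The 5×9 boundary matrix has rank 4 and Smith normal form diag(1,1,1,1).

Boundary ∂_2: C_2 → C_1 sends each 2-simplex [p,q,r] to [q,r] − [p,r] + [p,q]. For instance
  ∂[0,1,2] = [1,2] − [0,2] + [0,1],
  ∂[0,3,4] = [3,4] − [0,4] + [0,3].
This gives a 9×6 integer matrix of rank 5; reducing to Smith normal form yields diagonal entries (1,1,1,1,1).

Reading off H_k = ker ∂_k / im ∂_{k+1}:

  H_0: rank C_0 − rank ∂_1 = 5 − 4 = 1, and the invariant factors of ∂_1 are all 1, so H_0 ≅ Z.

(K is a triangulation of the 2-sphere S^2.)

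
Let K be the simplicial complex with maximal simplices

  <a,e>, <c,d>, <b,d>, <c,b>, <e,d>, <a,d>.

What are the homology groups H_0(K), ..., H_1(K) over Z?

H_0 ≅ Z,  H_1 ≅ Z^2.

Order the vertices as a < b < c < d < e. Listing each simplex with vertices in this order, K has dimension 1 with simplices:

  0-simplices (5): a, b, c, d, e
  1-simplices (6): ad, ae, bc, bd, cd, de

giving chain groups C_0 ≅ Z^5, C_1 ≅ Z^6.

Boundary ∂_1: C_1 → C_0 is given by ∂[p,q] = [q] − [p]. For instance
  ∂ae = e − a.
The resulting 5×6 matrix has rank 4, and its Smith normal form has invariant factors (1,1,1,1).

From H_k ≅ ker(∂_k) / im(∂_{k+1}) we obtain:

  H_0: rank C_0 − rank ∂_1 = 5 − 4 = 1, and the invariant factors of ∂_1 are all 1, so H_0 = Z.
  H_1: rank ker ∂_1 − rank ∂_2 = (6 − 4) − 0 = 2, and there is no ∂_2, so H_1 = Z^2.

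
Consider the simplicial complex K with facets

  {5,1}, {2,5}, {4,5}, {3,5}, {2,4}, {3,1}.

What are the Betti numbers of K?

We work with the vertex ordering 1 < 2 < 3 < 4 < 5. The simplices of K, each written with vertices in increasing order, are:

  0-simplices (5): [1], [2], [3], [4], [5]
  1-simplices (6): [1,3], [1,5], [2,4], [2,5], [3,5], [4,5]

giving chain groups C_0 ≅ Z^5, C_1 ≅ Z^6.

The boundary map ∂_1: C_1 → C_0 sends each edge [p,q] (with p < q) to q − p.
This gives a 5×6 integer matrix of rank 4; reducing to Smith normal form yields diagonal entries (1,1,1,1).

Reading off H_k = ker ∂_k / im ∂_{k+1}:

  H_0: rank C_0 − rank ∂_1 = 5 − 4 = 1, and the invariant factors of ∂_1 are all 1, so H_0 ≅ Z.
  H_1: rank ker ∂_1 − rank ∂_2 = (6 − 4) − 0 = 2, and there is no ∂_2, so H_1 ≅ Z^2.

Hence the Betti numbers are b_0 = 1, b_1 = 2.

b_0 = 1, b_1 = 2.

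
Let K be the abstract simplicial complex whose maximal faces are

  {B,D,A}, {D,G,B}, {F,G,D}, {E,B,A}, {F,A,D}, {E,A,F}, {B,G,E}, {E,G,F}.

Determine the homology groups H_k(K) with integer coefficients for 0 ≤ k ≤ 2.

H_0 = Z,  H_1 = 0,  H_2 = Z.

We work with the vertex ordering A < B < D < E < F < G. The simplices of K, each written with vertices in increasing order, are:

  0-simplices (6): A, B, D, E, F, G
  1-simplices (12): AB, AD, AE, AF, BD, BE, BG, DF, DG, EF, EG, FG
  2-simplices (8): ABD, ABE, ADF, AEF, BDG, BEG, DFG, EFG

so the chain groups are C_0 ≅ Z^6, C_1 ≅ Z^12, C_2 ≅ Z^8.

The boundary map ∂_1: C_1 → C_0 sends each edge [p,q] (with p < q) to q − p. For instance
  ∂BG = G − B.
The resulting 6×12 matrix has rank 5, and its Smith normal form has invariant factors (1,1,1,1,1).

The boundary map ∂_2: C_2 → C_1 acts by ∂[p,q,r] = [q,r] − [p,r] + [p,q]. For instance
  ∂EFG = FG − EG + EF,
  ∂ABE = BE − AE + AB.
As a 12×8 matrix over Z this has rank 7, with invariant factors (1,1,1,1,1,1,1).

Now H_k = ker ∂_k / im ∂_{k+1}, so:

  H_0: rank C_0 − rank ∂_1 = 6 − 5 = 1, and the invariant factors of ∂_1 are all 1, so H_0 ≅ Z.
  H_1: rank ker ∂_1 − rank ∂_2 = (12 − 5) − 7 = 0, and the invariant factors of ∂_2 are all 1, so H_1 ≅ 0.
  H_2: rank ker ∂_2 − rank ∂_3 = (8 − 7) − 0 = 1, and there is no ∂_3, so H_2 ≅ Z.

As a check, the Euler characteristic is 6 − 12 + 8 = 2, which agrees with 1 − 0 + 1 = 2.
(K is a triangulation of the 2-sphere S^2.)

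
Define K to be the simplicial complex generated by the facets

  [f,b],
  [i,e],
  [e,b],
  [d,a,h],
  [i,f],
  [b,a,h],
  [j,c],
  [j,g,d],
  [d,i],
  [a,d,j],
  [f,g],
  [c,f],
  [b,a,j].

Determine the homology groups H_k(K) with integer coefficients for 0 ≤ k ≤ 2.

H_0 ≅ Z,  H_1 ≅ Z^4,  H_2 = 0.

Fix the vertex order a < b < c < d < e < f < g < h < i < j and write every simplex with vertices in increasing order. Then dim K = 2 and the simplices of K are:

  0-simplices (10): a, b, c, d, e, f, g, h, i, j
  1-simplices (18): ab, ad, ah, aj, be, bf, bh, bj, cf, cj, dg, dh, di, dj, ei, fg, fi, gj
  2-simplices (5): abh, abj, adh, adj, dgj

giving chain groups C_0 ≅ Z^10, C_1 ≅ Z^18, C_2 ≅ Z^5.

The boundary map ∂_1: C_1 → C_0 is given by ∂[p,q] = [q] − [p]. For instance
  ∂gj = j − g.
As a 10×18 matrix over Z this has rank 9, with invariant factors (1,1,1,1,1,1,1,1,1).

The boundary map ∂_2: C_2 → C_1 acts by ∂[p,q,r] = [q,r] − [p,r] + [p,q]. For instance
  ∂abh = bh − ah + ab,
  ∂abj = bj − aj + ab.
As a 18×5 matrix over Z this has rank 5, with invariant factors (1,1,1,1,1).

From H_k ≅ ker(∂_k) / im(∂_{k+1}) we obtain:

  H_0: rank C_0 − rank ∂_1 = 10 − 9 = 1, and the invariant factors of ∂_1 are all 1, so H_0 ≅ Z.
  H_1: rank ker ∂_1 − rank ∂_2 = (18 − 9) − 5 = 4, and the invariant factors of ∂_2 are all 1, so H_1 ≅ Z^4.
  H_2: rank ker ∂_2 − rank ∂_3 = (5 − 5) − 0 = 0, and there is no ∂_3, so H_2 ≅ 0.

As a check, the Euler characteristic is 10 − 18 + 5 = -3, which agrees with 1 − 4 + 0 = -3.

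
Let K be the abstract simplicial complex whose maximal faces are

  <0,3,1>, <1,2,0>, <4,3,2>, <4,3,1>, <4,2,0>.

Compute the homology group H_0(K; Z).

H_0 ≅ Z.

Take the total order 0 < 1 < 2 < 3 < 4 on the vertex set. Then K (dimension 2) consists of the simplices:

  0-simplices (5): [0], [1], [2], [3], [4]
  1-simplices (10): [0,1], [0,2], [0,3], [0,4], [1,2], [1,3], [1,4], [2,3], [2,4], [3,4]
  2-simplices (5): [0,1,2], [0,1,3], [0,2,4], [1,3,4], [2,3,4]

so the chain groups are C_0 ≅ Z^5, C_1 ≅ Z^10, C_2 ≅ Z^5.

Boundary ∂_1: C_1 → C_0 maps an edge to its endpoints' difference, ∂[p,q] = q − p. For instance
  ∂[1,2] = [2] − [1].
This gives a 5×10 integer matrix of rank 4; reducing to Smith normal form yields diagonal entries (1,1,1,1).

The boundary map ∂_2: C_2 → C_1 maps a triangle to the signed sum of its edges. For instance
  ∂[0,1,2] = [1,2] − [0,2] + [0,1],
  ∂[2,3,4] = [3,4] − [2,4] + [2,3].
The resulting 10×5 matrix has rank 5, and its Smith normal form has invariant factors (1,1,1,1,1).

Now H_k = ker ∂_k / im ∂_{k+1}, so:

  H_0: rank C_0 − rank ∂_1 = 5 − 4 = 1, and the invariant factors of ∂_1 are all 1, so H_0 = Z.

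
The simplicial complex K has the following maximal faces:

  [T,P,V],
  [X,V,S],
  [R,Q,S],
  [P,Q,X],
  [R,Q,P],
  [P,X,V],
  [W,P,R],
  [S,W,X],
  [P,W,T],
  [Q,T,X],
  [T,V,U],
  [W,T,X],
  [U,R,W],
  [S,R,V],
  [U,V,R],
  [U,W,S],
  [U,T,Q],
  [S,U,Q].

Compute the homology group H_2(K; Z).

We work with the vertex ordering P < Q < R < S < T < U < V < W < X. The simplices of K, each written with vertices in increasing order, are:

  0-simplices (9): P, Q, R, S, T, U, V, W, X
  1-simplices (27): PQ, PR, PT, PV, PW, PX, QR, QS, QT, QU, QX, RS, RU, RV, RW, SU, SV, SW, SX, TU, TV, TW, TX, UV, UW, VX, WX
  2-simplices (18): PQR, PQX, PRW, PTV, PTW, PVX, QRS, QSU, QTU, QTX, RSV, RUV, RUW, SUW, SVX, SWX, TUV, TWX

so the chain groups are C_0 ≅ Z^9, C_1 ≅ Z^27, C_2 ≅ Z^18.

∂_1: C_1 → C_0 is given by ∂[p,q] = [q] − [p].
The 9×27 boundary matrix has rank 8 and Smith normal form diag(1,1,1,1,1,1,1,1).

∂_2: C_2 → C_1 maps a triangle to the signed sum of its edges. For instance
  ∂PTW = TW − PW + PT,
  ∂RSV = SV − RV + RS.
This gives a 27×18 integer matrix of rank 18; reducing to Smith normal form yields diagonal entries (1,1,1,1,1,1,1,1,1,1,1,1,1,1,1,1,1,2).

Reading off H_k = ker ∂_k / im ∂_{k+1}:

  H_2: rank ker ∂_2 − rank ∂_3 = (18 − 18) − 0 = 0, and there is no ∂_3, so H_2 ≅ 0.

(K is a triangulation of the Klein bottle.)

H_2 ≅ 0.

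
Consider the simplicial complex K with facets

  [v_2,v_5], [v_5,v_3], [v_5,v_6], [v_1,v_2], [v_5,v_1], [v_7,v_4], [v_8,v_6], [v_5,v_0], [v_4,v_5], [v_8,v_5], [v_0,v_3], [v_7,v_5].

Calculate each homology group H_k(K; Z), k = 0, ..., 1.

We work with the vertex ordering v_0 < v_1 < v_2 < v_3 < v_4 < v_5 < v_6 < v_7 < v_8. The simplices of K, each written with vertices in increasing order, are:

  0-simplices (9): [v_0], [v_1], [v_2], [v_3], [v_4], [v_5], [v_6], [v_7], [v_8]
  1-simplices (12): [v_0,v_3], [v_0,v_5], [v_1,v_2], [v_1,v_5], [v_2,v_5], [v_3,v_5], [v_4,v_5], [v_4,v_7], [v_5,v_6], [v_5,v_7], [v_5,v_8], [v_6,v_8]

Hence C_0 ≅ Z^9, C_1 ≅ Z^12.

The boundary map ∂_1: C_1 → C_0 maps an edge to its endpoints' difference, ∂[p,q] = q − p. For instance
  ∂[v_5,v_6] = [v_6] − [v_5].
As a 9×12 matrix over Z this has rank 8, with invariant factors (1,1,1,1,1,1,1,1).

Computing H_k = (kernel of ∂_k) / (image of ∂_{k+1}):

  H_0: rank C_0 − rank ∂_1 = 9 − 8 = 1, and the invariant factors of ∂_1 are all 1, so H_0 = Z.
  H_1: rank ker ∂_1 − rank ∂_2 = (12 − 8) − 0 = 4, and there is no ∂_2, so H_1 = Z^4.

(K is a triangulation of a wedge of 4 circles.)

H_0 ≅ Z,  H_1 ≅ Z^4.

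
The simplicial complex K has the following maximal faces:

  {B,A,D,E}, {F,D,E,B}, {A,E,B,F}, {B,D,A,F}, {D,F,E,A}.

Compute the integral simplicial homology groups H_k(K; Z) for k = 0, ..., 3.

K has 5 vertices, 10 edges, 10 triangles, 5 3-simplices.
rank ∂_0 = 0, rank ∂_1 = 4 ⇒ b_0 = 5 − 0 − 4 = 1; all invariant factors of ∂_1 are 1 so no torsion. So H_0 = Z.
rank ∂_1 = 4, rank ∂_2 = 6 ⇒ b_1 = 10 − 4 − 6 = 0; all invariant factors of ∂_2 are 1 so no torsion. So H_1 = 0.
rank ∂_2 = 6, rank ∂_3 = 4 ⇒ b_2 = 10 − 6 − 4 = 0; all invariant factors of ∂_3 are 1 so no torsion. So H_2 = 0.
rank ∂_3 = 4, rank ∂_4 = 0 ⇒ b_3 = 5 − 4 − 0 = 1. So H_3 = Z.

H_0 = Z,  H_1 = 0,  H_2 = 0,  H_3 = Z.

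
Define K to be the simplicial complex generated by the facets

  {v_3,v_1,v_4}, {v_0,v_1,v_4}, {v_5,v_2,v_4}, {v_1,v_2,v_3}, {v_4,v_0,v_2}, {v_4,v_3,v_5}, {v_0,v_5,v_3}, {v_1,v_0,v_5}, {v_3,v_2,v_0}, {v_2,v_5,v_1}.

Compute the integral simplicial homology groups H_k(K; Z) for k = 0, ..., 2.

Order the vertices as v_0 < v_1 < v_2 < v_3 < v_4 < v_5. Listing each simplex with vertices in this order, K has dimension 2 with simplices:

  0-simplices (6): [v_0], [v_1], [v_2], [v_3], [v_4], [v_5]
  1-simplices (15): (15 of them)
  2-simplices (10): [v_0,v_1,v_4], [v_0,v_1,v_5], [v_0,v_2,v_3], [v_0,v_2,v_4], [v_0,v_3,v_5], [v_1,v_2,v_3], [v_1,v_2,v_5], [v_1,v_3,v_4], [v_2,v_4,v_5], [v_3,v_4,v_5]

Hence C_0 ≅ Z^6, C_1 ≅ Z^15, C_2 ≅ Z^10.

∂_1: C_1 → C_0 is given by ∂[p,q] = [q] − [p]. For instance
  ∂[v_1,v_2] = [v_2] − [v_1].
The resulting 6×15 matrix has rank 5, and its Smith normal form has invariant factors (1,1,1,1,1).

∂_2: C_2 → C_1 sends each 2-simplex [p,q,r] to [q,r] − [p,r] + [p,q]. For instance
  ∂[v_1,v_2,v_3] = [v_2,v_3] − [v_1,v_3] + [v_1,v_2],
  ∂[v_1,v_3,v_4] = [v_3,v_4] − [v_1,v_4] + [v_1,v_3].
This gives a 15×10 integer matrix of rank 10; reducing to Smith normal form yields diagonal entries (1,1,1,1,1,1,1,1,1,2).

From H_k ≅ ker(∂_k) / im(∂_{k+1}) we obtain:

  H_0: rank C_0 − rank ∂_1 = 6 − 5 = 1, and the invariant factors of ∂_1 are all 1, so H_0 = Z.
  H_1: rank ker ∂_1 − rank ∂_2 = (15 − 5) − 10 = 0, and ∂_2 has invariant factor 2 > 1, so H_1 = Z/2Z.
  H_2: rank ker ∂_2 − rank ∂_3 = (10 − 10) − 0 = 0, and there is no ∂_3, so H_2 = 0.

(K is a triangulation of the real projective plane RP^2.)

H_0 = Z,  H_1 = Z/2Z,  H_2 = 0.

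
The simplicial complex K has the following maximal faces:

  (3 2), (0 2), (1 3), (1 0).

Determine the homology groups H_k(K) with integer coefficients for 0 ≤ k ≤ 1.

H_0 ≅ Z,  H_1 ≅ Z.

Order the vertices as 0 < 1 < 2 < 3. Listing each simplex with vertices in this order, K has dimension 1 with simplices:

  0-simplices (4): [0], [1], [2], [3]
  1-simplices (4): [0,1], [0,2], [1,3], [2,3]

so the chain groups are C_0 ≅ Z^4, C_1 ≅ Z^4.

Boundary ∂_1: C_1 → C_0 maps an edge to its endpoints' difference, ∂[p,q] = q − p. For instance
  ∂[2,3] = [3] − [2].
This gives a 4×4 integer matrix of rank 3; reducing to Smith normal form yields diagonal entries (1,1,1).

Now H_k = ker ∂_k / im ∂_{k+1}, so:

  H_0: rank C_0 − rank ∂_1 = 4 − 3 = 1, and the invariant factors of ∂_1 are all 1, so H_0 ≅ Z.
  H_1: rank ker ∂_1 − rank ∂_2 = (4 − 3) − 0 = 1, and there is no ∂_2, so H_1 ≅ Z.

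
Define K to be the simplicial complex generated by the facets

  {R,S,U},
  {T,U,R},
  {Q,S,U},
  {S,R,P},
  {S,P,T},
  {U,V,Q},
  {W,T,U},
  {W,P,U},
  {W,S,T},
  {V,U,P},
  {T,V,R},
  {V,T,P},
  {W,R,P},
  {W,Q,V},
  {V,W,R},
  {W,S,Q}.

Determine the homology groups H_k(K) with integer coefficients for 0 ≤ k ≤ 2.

H_0 = Z,  H_1 = Z^2,  H_2 = Z.

Take the total order P < Q < R < S < T < U < V < W on the vertex set. Then K (dimension 2) consists of the simplices:

  0-simplices (8): P, Q, R, S, T, U, V, W
  1-simplices (24): PR, PS, PT, PU, PV, PW, QS, QU, QV, QW, RS, RT, RU, RV, RW, ST, SU, SW, TU, TV, TW, UV, UW, VW
  2-simplices (16): PRS, PRW, PST, PTV, PUV, PUW, QSU, QSW, QUV, QVW, RSU, RTU, RTV, RVW, STW, TUW

Hence C_0 ≅ Z^8, C_1 ≅ Z^24, C_2 ≅ Z^16.

∂_1: C_1 → C_0 sends each edge [p,q] (with p < q) to q − p.
This gives a 8×24 integer matrix of rank 7; reducing to Smith normal form yields diagonal entries (1,1,1,1,1,1,1).

Boundary ∂_2: C_2 → C_1 acts by ∂[p,q,r] = [q,r] − [p,r] + [p,q]. For instance
  ∂STW = TW − SW + ST,
  ∂TUW = UW − TW + TU.
This gives a 24×16 integer matrix of rank 15; reducing to Smith normal form yields diagonal entries (1,1,1,1,1,1,1,1,1,1,1,1,1,1,1).

Reading off H_k = ker ∂_k / im ∂_{k+1}:

  H_0: rank C_0 − rank ∂_1 = 8 − 7 = 1, and the invariant factors of ∂_1 are all 1, so H_0 ≅ Z.
  H_1: rank ker ∂_1 − rank ∂_2 = (24 − 7) − 15 = 2, and the invariant factors of ∂_2 are all 1, so H_1 ≅ Z^2.
  H_2: rank ker ∂_2 − rank ∂_3 = (16 − 15) − 0 = 1, and there is no ∂_3, so H_2 ≅ Z.

As a check, the Euler characteristic is 8 − 24 + 16 = 0, which agrees with 1 − 2 + 1 = 0.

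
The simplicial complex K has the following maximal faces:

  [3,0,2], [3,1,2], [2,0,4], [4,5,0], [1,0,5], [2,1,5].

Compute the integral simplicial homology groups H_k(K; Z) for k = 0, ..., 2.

H_0 = Z,  H_1 = Z,  H_2 = 0.

We work with the vertex ordering 0 < 1 < 2 < 3 < 4 < 5. The simplices of K, each written with vertices in increasing order, are:

  0-simplices (6): [0], [1], [2], [3], [4], [5]
  1-simplices (12): [0,1], [0,2], [0,3], [0,4], [0,5], [1,2], [1,3], [1,5], [2,3], [2,4], [2,5], [4,5]
  2-simplices (6): [0,1,5], [0,2,3], [0,2,4], [0,4,5], [1,2,3], [1,2,5]

Hence C_0 ≅ Z^6, C_1 ≅ Z^12, C_2 ≅ Z^6.

Boundary ∂_1: C_1 → C_0 maps an edge to its endpoints' difference, ∂[p,q] = q − p. For instance
  ∂[1,3] = [3] − [1].
The 6×12 boundary matrix has rank 5 and Smith normal form diag(1,1,1,1,1).

The boundary map ∂_2: C_2 → C_1 maps a triangle to the signed sum of its edges. For instance
  ∂[0,2,4] = [2,4] − [0,4] + [0,2],
  ∂[0,4,5] = [4,5] − [0,5] + [0,4].
This gives a 12×6 integer matrix of rank 6; reducing to Smith normal form yields diagonal entries (1,1,1,1,1,1).

From H_k ≅ ker(∂_k) / im(∂_{k+1}) we obtain:

  H_0: rank C_0 − rank ∂_1 = 6 − 5 = 1, and the invariant factors of ∂_1 are all 1, so H_0 ≅ Z.
  H_1: rank ker ∂_1 − rank ∂_2 = (12 − 5) − 6 = 1, and the invariant factors of ∂_2 are all 1, so H_1 ≅ Z.
  H_2: rank ker ∂_2 − rank ∂_3 = (6 − 6) − 0 = 0, and there is no ∂_3, so H_2 ≅ 0.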